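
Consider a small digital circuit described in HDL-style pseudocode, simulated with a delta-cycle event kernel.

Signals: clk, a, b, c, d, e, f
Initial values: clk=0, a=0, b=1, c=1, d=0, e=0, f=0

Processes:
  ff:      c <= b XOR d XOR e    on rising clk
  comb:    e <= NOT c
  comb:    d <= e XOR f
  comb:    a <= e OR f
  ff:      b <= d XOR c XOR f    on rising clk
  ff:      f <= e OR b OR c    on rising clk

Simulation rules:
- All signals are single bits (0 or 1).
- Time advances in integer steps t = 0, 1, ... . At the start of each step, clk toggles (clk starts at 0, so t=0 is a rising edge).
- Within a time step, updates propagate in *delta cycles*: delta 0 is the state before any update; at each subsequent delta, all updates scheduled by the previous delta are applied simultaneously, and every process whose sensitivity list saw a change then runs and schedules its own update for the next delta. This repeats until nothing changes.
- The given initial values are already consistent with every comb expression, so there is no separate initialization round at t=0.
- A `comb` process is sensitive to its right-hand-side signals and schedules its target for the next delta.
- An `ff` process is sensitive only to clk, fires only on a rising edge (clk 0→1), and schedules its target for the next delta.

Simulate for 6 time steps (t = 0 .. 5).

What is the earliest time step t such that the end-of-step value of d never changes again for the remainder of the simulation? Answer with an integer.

t=0 Δ0: c=1 e=0 a=0 f=0 d=0 clk=0 b=1
  Δ1: clk:0→1
  Δ2: f:0→1
  Δ3: a:0→1, d:0→1
  (3Δ to stable)
t=1 Δ0: c=1 e=0 a=1 f=1 d=1 clk=1 b=1
  Δ1: clk:1→0
  (1Δ to stable)
t=2 Δ0: c=1 e=0 a=1 f=1 d=1 clk=0 b=1
  Δ1: clk:0→1
  Δ2: c:1→0
  Δ3: e:0→1
  Δ4: d:1→0
  (4Δ to stable)
t=3 Δ0: c=0 e=1 a=1 f=1 d=0 clk=1 b=1
  Δ1: clk:1→0
  (1Δ to stable)
t=4 Δ0: c=0 e=1 a=1 f=1 d=0 clk=0 b=1
  Δ1: clk:0→1
  (1Δ to stable)
t=5 Δ0: c=0 e=1 a=1 f=1 d=0 clk=1 b=1
  Δ1: clk:1→0
  (1Δ to stable)

2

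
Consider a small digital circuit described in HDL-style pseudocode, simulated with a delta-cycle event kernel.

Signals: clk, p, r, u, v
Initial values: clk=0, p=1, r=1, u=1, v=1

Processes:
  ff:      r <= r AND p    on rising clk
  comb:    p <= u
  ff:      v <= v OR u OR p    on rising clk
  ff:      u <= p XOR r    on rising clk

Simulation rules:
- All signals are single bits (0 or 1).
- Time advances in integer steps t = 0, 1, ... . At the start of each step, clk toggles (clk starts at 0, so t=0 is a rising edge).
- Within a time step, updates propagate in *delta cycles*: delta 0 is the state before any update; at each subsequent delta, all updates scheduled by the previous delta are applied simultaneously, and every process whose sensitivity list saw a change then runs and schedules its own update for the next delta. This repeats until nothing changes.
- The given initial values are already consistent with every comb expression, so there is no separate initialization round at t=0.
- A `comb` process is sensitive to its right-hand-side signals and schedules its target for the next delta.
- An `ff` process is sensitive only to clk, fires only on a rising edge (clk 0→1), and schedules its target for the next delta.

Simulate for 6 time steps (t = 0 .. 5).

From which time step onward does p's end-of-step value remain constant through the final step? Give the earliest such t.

2

[bits: p,u,v,r,clk]
t=0: Δ0=11110 Δ1=11111 Δ2=10111 Δ3=00111 | 3Δ
t=1: Δ0=00111 Δ1=00110 | 1Δ
t=2: Δ0=00110 Δ1=00111 Δ2=01101 Δ3=11101 | 3Δ
t=3: Δ0=11101 Δ1=11100 | 1Δ
t=4: Δ0=11100 Δ1=11101 | 1Δ
t=5: Δ0=11101 Δ1=11100 | 1Δ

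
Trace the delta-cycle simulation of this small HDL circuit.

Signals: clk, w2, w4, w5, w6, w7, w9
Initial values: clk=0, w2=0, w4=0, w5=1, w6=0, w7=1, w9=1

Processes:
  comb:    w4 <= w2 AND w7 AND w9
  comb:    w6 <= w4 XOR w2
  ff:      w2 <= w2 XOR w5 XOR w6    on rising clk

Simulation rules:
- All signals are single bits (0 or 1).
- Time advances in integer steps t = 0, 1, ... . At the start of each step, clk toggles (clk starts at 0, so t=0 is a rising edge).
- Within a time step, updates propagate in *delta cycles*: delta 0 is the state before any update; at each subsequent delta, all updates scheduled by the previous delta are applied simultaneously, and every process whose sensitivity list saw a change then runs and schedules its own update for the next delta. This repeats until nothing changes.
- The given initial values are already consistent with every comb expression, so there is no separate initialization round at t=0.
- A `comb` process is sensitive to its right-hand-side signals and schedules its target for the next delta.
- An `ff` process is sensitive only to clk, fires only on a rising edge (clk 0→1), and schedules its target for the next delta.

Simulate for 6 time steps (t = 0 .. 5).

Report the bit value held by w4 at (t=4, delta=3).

1

t0.Δ0 w4=0 w5=1 w6=0 clk=0 w9=1 w2=0 w7=1
t0.Δ1 w4=0 w5=1 w6=0 clk=1 w9=1 w2=0 w7=1
t0.Δ2 w4=0 w5=1 w6=0 clk=1 w9=1 w2=1 w7=1
t0.Δ3 w4=1 w5=1 w6=1 clk=1 w9=1 w2=1 w7=1
t0.Δ4 w4=1 w5=1 w6=0 clk=1 w9=1 w2=1 w7=1
t1.Δ0 w4=1 w5=1 w6=0 clk=1 w9=1 w2=1 w7=1
t1.Δ1 w4=1 w5=1 w6=0 clk=0 w9=1 w2=1 w7=1
t2.Δ0 w4=1 w5=1 w6=0 clk=0 w9=1 w2=1 w7=1
t2.Δ1 w4=1 w5=1 w6=0 clk=1 w9=1 w2=1 w7=1
t2.Δ2 w4=1 w5=1 w6=0 clk=1 w9=1 w2=0 w7=1
t2.Δ3 w4=0 w5=1 w6=1 clk=1 w9=1 w2=0 w7=1
t2.Δ4 w4=0 w5=1 w6=0 clk=1 w9=1 w2=0 w7=1
t3.Δ0 w4=0 w5=1 w6=0 clk=1 w9=1 w2=0 w7=1
t3.Δ1 w4=0 w5=1 w6=0 clk=0 w9=1 w2=0 w7=1
t4.Δ0 w4=0 w5=1 w6=0 clk=0 w9=1 w2=0 w7=1
t4.Δ1 w4=0 w5=1 w6=0 clk=1 w9=1 w2=0 w7=1
t4.Δ2 w4=0 w5=1 w6=0 clk=1 w9=1 w2=1 w7=1
t4.Δ3 w4=1 w5=1 w6=1 clk=1 w9=1 w2=1 w7=1
t4.Δ4 w4=1 w5=1 w6=0 clk=1 w9=1 w2=1 w7=1
t5.Δ0 w4=1 w5=1 w6=0 clk=1 w9=1 w2=1 w7=1
t5.Δ1 w4=1 w5=1 w6=0 clk=0 w9=1 w2=1 w7=1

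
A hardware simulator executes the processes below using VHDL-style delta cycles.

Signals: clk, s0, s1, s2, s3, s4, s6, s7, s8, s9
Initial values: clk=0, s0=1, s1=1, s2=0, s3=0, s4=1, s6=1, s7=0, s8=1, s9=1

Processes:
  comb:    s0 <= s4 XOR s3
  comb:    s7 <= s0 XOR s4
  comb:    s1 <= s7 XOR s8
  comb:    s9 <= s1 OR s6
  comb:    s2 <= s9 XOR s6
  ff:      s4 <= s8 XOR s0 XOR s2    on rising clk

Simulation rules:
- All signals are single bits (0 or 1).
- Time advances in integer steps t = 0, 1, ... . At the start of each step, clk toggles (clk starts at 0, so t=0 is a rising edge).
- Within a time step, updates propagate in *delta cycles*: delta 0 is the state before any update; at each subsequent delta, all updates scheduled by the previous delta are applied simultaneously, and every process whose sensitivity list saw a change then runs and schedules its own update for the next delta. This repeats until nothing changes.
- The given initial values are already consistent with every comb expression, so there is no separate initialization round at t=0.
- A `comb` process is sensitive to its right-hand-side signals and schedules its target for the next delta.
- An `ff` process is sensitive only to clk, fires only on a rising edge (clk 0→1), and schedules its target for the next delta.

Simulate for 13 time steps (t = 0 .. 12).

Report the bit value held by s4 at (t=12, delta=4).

0

t0.Δ0 s9=1 s7=0 s2=0 s6=1 s4=1 clk=0 s3=0 s1=1 s8=1 s0=1
t0.Δ1 s9=1 s7=0 s2=0 s6=1 s4=1 clk=1 s3=0 s1=1 s8=1 s0=1
t0.Δ2 s9=1 s7=0 s2=0 s6=1 s4=0 clk=1 s3=0 s1=1 s8=1 s0=1
t0.Δ3 s9=1 s7=1 s2=0 s6=1 s4=0 clk=1 s3=0 s1=1 s8=1 s0=0
t0.Δ4 s9=1 s7=0 s2=0 s6=1 s4=0 clk=1 s3=0 s1=0 s8=1 s0=0
t0.Δ5 s9=1 s7=0 s2=0 s6=1 s4=0 clk=1 s3=0 s1=1 s8=1 s0=0
t1.Δ0 s9=1 s7=0 s2=0 s6=1 s4=0 clk=1 s3=0 s1=1 s8=1 s0=0
t1.Δ1 s9=1 s7=0 s2=0 s6=1 s4=0 clk=0 s3=0 s1=1 s8=1 s0=0
t2.Δ0 s9=1 s7=0 s2=0 s6=1 s4=0 clk=0 s3=0 s1=1 s8=1 s0=0
t2.Δ1 s9=1 s7=0 s2=0 s6=1 s4=0 clk=1 s3=0 s1=1 s8=1 s0=0
t2.Δ2 s9=1 s7=0 s2=0 s6=1 s4=1 clk=1 s3=0 s1=1 s8=1 s0=0
t2.Δ3 s9=1 s7=1 s2=0 s6=1 s4=1 clk=1 s3=0 s1=1 s8=1 s0=1
t2.Δ4 s9=1 s7=0 s2=0 s6=1 s4=1 clk=1 s3=0 s1=0 s8=1 s0=1
t2.Δ5 s9=1 s7=0 s2=0 s6=1 s4=1 clk=1 s3=0 s1=1 s8=1 s0=1
t3.Δ0 s9=1 s7=0 s2=0 s6=1 s4=1 clk=1 s3=0 s1=1 s8=1 s0=1
t3.Δ1 s9=1 s7=0 s2=0 s6=1 s4=1 clk=0 s3=0 s1=1 s8=1 s0=1
t4.Δ0 s9=1 s7=0 s2=0 s6=1 s4=1 clk=0 s3=0 s1=1 s8=1 s0=1
t4.Δ1 s9=1 s7=0 s2=0 s6=1 s4=1 clk=1 s3=0 s1=1 s8=1 s0=1
t4.Δ2 s9=1 s7=0 s2=0 s6=1 s4=0 clk=1 s3=0 s1=1 s8=1 s0=1
t4.Δ3 s9=1 s7=1 s2=0 s6=1 s4=0 clk=1 s3=0 s1=1 s8=1 s0=0
t4.Δ4 s9=1 s7=0 s2=0 s6=1 s4=0 clk=1 s3=0 s1=0 s8=1 s0=0
t4.Δ5 s9=1 s7=0 s2=0 s6=1 s4=0 clk=1 s3=0 s1=1 s8=1 s0=0
t5.Δ0 s9=1 s7=0 s2=0 s6=1 s4=0 clk=1 s3=0 s1=1 s8=1 s0=0
t5.Δ1 s9=1 s7=0 s2=0 s6=1 s4=0 clk=0 s3=0 s1=1 s8=1 s0=0
t6.Δ0 s9=1 s7=0 s2=0 s6=1 s4=0 clk=0 s3=0 s1=1 s8=1 s0=0
t6.Δ1 s9=1 s7=0 s2=0 s6=1 s4=0 clk=1 s3=0 s1=1 s8=1 s0=0
t6.Δ2 s9=1 s7=0 s2=0 s6=1 s4=1 clk=1 s3=0 s1=1 s8=1 s0=0
t6.Δ3 s9=1 s7=1 s2=0 s6=1 s4=1 clk=1 s3=0 s1=1 s8=1 s0=1
t6.Δ4 s9=1 s7=0 s2=0 s6=1 s4=1 clk=1 s3=0 s1=0 s8=1 s0=1
t6.Δ5 s9=1 s7=0 s2=0 s6=1 s4=1 clk=1 s3=0 s1=1 s8=1 s0=1
t7.Δ0 s9=1 s7=0 s2=0 s6=1 s4=1 clk=1 s3=0 s1=1 s8=1 s0=1
t7.Δ1 s9=1 s7=0 s2=0 s6=1 s4=1 clk=0 s3=0 s1=1 s8=1 s0=1
t8.Δ0 s9=1 s7=0 s2=0 s6=1 s4=1 clk=0 s3=0 s1=1 s8=1 s0=1
t8.Δ1 s9=1 s7=0 s2=0 s6=1 s4=1 clk=1 s3=0 s1=1 s8=1 s0=1
t8.Δ2 s9=1 s7=0 s2=0 s6=1 s4=0 clk=1 s3=0 s1=1 s8=1 s0=1
t8.Δ3 s9=1 s7=1 s2=0 s6=1 s4=0 clk=1 s3=0 s1=1 s8=1 s0=0
t8.Δ4 s9=1 s7=0 s2=0 s6=1 s4=0 clk=1 s3=0 s1=0 s8=1 s0=0
t8.Δ5 s9=1 s7=0 s2=0 s6=1 s4=0 clk=1 s3=0 s1=1 s8=1 s0=0
t9.Δ0 s9=1 s7=0 s2=0 s6=1 s4=0 clk=1 s3=0 s1=1 s8=1 s0=0
t9.Δ1 s9=1 s7=0 s2=0 s6=1 s4=0 clk=0 s3=0 s1=1 s8=1 s0=0
t10.Δ0 s9=1 s7=0 s2=0 s6=1 s4=0 clk=0 s3=0 s1=1 s8=1 s0=0
t10.Δ1 s9=1 s7=0 s2=0 s6=1 s4=0 clk=1 s3=0 s1=1 s8=1 s0=0
t10.Δ2 s9=1 s7=0 s2=0 s6=1 s4=1 clk=1 s3=0 s1=1 s8=1 s0=0
t10.Δ3 s9=1 s7=1 s2=0 s6=1 s4=1 clk=1 s3=0 s1=1 s8=1 s0=1
t10.Δ4 s9=1 s7=0 s2=0 s6=1 s4=1 clk=1 s3=0 s1=0 s8=1 s0=1
t10.Δ5 s9=1 s7=0 s2=0 s6=1 s4=1 clk=1 s3=0 s1=1 s8=1 s0=1
t11.Δ0 s9=1 s7=0 s2=0 s6=1 s4=1 clk=1 s3=0 s1=1 s8=1 s0=1
t11.Δ1 s9=1 s7=0 s2=0 s6=1 s4=1 clk=0 s3=0 s1=1 s8=1 s0=1
t12.Δ0 s9=1 s7=0 s2=0 s6=1 s4=1 clk=0 s3=0 s1=1 s8=1 s0=1
t12.Δ1 s9=1 s7=0 s2=0 s6=1 s4=1 clk=1 s3=0 s1=1 s8=1 s0=1
t12.Δ2 s9=1 s7=0 s2=0 s6=1 s4=0 clk=1 s3=0 s1=1 s8=1 s0=1
t12.Δ3 s9=1 s7=1 s2=0 s6=1 s4=0 clk=1 s3=0 s1=1 s8=1 s0=0
t12.Δ4 s9=1 s7=0 s2=0 s6=1 s4=0 clk=1 s3=0 s1=0 s8=1 s0=0
t12.Δ5 s9=1 s7=0 s2=0 s6=1 s4=0 clk=1 s3=0 s1=1 s8=1 s0=0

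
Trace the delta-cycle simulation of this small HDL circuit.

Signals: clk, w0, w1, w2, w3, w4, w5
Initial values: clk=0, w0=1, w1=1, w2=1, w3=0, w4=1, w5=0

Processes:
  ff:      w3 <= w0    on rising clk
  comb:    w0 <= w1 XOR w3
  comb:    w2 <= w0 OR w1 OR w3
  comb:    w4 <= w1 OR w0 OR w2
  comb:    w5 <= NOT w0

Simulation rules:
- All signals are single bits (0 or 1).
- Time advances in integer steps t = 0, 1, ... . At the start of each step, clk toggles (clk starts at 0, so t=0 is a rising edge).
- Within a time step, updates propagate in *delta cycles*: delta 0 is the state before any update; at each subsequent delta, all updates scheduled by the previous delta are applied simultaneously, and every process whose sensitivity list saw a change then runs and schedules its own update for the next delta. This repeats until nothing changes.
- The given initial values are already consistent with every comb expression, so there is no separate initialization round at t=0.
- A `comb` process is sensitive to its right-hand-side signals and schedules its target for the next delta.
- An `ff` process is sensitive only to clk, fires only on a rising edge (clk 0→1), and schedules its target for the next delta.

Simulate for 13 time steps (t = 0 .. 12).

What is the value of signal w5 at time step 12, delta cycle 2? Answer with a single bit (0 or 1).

[bits: w1,w3,w2,clk,w5,w0,w4]
t=0: Δ0=1010011 Δ1=1011011 Δ2=1111011 Δ3=1111001 Δ4=1111101 | 4Δ
t=1: Δ0=1111101 Δ1=1110101 | 1Δ
t=2: Δ0=1110101 Δ1=1111101 Δ2=1011101 Δ3=1011111 Δ4=1011011 | 4Δ
t=3: Δ0=1011011 Δ1=1010011 | 1Δ
t=4: Δ0=1010011 Δ1=1011011 Δ2=1111011 Δ3=1111001 Δ4=1111101 | 4Δ
t=5: Δ0=1111101 Δ1=1110101 | 1Δ
t=6: Δ0=1110101 Δ1=1111101 Δ2=1011101 Δ3=1011111 Δ4=1011011 | 4Δ
t=7: Δ0=1011011 Δ1=1010011 | 1Δ
t=8: Δ0=1010011 Δ1=1011011 Δ2=1111011 Δ3=1111001 Δ4=1111101 | 4Δ
t=9: Δ0=1111101 Δ1=1110101 | 1Δ
t=10: Δ0=1110101 Δ1=1111101 Δ2=1011101 Δ3=1011111 Δ4=1011011 | 4Δ
t=11: Δ0=1011011 Δ1=1010011 | 1Δ
t=12: Δ0=1010011 Δ1=1011011 Δ2=1111011 Δ3=1111001 Δ4=1111101 | 4Δ

0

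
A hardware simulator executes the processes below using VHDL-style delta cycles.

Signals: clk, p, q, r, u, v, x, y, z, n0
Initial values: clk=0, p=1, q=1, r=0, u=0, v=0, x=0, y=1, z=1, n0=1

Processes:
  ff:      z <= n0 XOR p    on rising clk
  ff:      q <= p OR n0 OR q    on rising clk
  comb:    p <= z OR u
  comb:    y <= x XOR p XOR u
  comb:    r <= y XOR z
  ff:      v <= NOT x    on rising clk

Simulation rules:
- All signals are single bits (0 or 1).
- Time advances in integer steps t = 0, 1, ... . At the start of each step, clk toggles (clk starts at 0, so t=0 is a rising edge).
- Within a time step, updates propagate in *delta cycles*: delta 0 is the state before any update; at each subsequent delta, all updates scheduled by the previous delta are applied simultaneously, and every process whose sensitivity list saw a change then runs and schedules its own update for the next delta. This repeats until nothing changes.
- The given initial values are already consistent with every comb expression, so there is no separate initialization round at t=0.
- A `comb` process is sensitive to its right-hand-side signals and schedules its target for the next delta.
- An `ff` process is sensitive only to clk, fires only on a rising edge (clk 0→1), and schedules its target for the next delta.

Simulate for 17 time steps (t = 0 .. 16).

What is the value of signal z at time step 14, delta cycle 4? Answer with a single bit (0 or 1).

1

[bits: z,r,y,p,x,u,n0,q,clk,v]
t=0: Δ0=1011001100 Δ1=1011001110 Δ2=0011001111 Δ3=0110001111 Δ4=0100001111 Δ5=0000001111 | 5Δ
t=1: Δ0=0000001111 Δ1=0000001101 | 1Δ
t=2: Δ0=0000001101 Δ1=0000001111 Δ2=1000001111 Δ3=1101001111 Δ4=1111001111 Δ5=1011001111 | 5Δ
t=3: Δ0=1011001111 Δ1=1011001101 | 1Δ
t=4: Δ0=1011001101 Δ1=1011001111 Δ2=0011001111 Δ3=0110001111 Δ4=0100001111 Δ5=0000001111 | 5Δ
t=5: Δ0=0000001111 Δ1=0000001101 | 1Δ
t=6: Δ0=0000001101 Δ1=0000001111 Δ2=1000001111 Δ3=1101001111 Δ4=1111001111 Δ5=1011001111 | 5Δ
t=7: Δ0=1011001111 Δ1=1011001101 | 1Δ
t=8: Δ0=1011001101 Δ1=1011001111 Δ2=0011001111 Δ3=0110001111 Δ4=0100001111 Δ5=0000001111 | 5Δ
t=9: Δ0=0000001111 Δ1=0000001101 | 1Δ
t=10: Δ0=0000001101 Δ1=0000001111 Δ2=1000001111 Δ3=1101001111 Δ4=1111001111 Δ5=1011001111 | 5Δ
t=11: Δ0=1011001111 Δ1=1011001101 | 1Δ
t=12: Δ0=1011001101 Δ1=1011001111 Δ2=0011001111 Δ3=0110001111 Δ4=0100001111 Δ5=0000001111 | 5Δ
t=13: Δ0=0000001111 Δ1=0000001101 | 1Δ
t=14: Δ0=0000001101 Δ1=0000001111 Δ2=1000001111 Δ3=1101001111 Δ4=1111001111 Δ5=1011001111 | 5Δ
t=15: Δ0=1011001111 Δ1=1011001101 | 1Δ
t=16: Δ0=1011001101 Δ1=1011001111 Δ2=0011001111 Δ3=0110001111 Δ4=0100001111 Δ5=0000001111 | 5Δ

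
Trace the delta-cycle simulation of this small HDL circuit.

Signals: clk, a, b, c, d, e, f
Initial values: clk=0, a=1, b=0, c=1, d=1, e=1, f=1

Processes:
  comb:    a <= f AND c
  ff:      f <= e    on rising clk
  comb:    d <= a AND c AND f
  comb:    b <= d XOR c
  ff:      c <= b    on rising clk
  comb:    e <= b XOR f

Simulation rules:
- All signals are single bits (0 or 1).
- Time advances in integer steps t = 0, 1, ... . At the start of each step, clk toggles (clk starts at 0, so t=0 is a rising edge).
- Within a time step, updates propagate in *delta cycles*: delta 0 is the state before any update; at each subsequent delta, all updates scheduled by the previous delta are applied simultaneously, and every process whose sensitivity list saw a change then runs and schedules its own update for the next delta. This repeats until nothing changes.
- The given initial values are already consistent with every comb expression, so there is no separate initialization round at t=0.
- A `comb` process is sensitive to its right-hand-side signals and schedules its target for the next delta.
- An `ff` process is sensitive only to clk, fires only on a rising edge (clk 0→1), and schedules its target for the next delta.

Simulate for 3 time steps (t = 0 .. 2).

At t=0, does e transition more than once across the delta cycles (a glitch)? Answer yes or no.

[bits: a,e,c,d,b,f,clk]
t=0: Δ0=1111010 Δ1=1111011 Δ2=1101011 Δ3=0100111 Δ4=0000011 Δ5=0100011 | 5Δ
t=1: Δ0=0100011 Δ1=0100010 | 1Δ
t=2: Δ0=0100010 Δ1=0100011 | 1Δ

yes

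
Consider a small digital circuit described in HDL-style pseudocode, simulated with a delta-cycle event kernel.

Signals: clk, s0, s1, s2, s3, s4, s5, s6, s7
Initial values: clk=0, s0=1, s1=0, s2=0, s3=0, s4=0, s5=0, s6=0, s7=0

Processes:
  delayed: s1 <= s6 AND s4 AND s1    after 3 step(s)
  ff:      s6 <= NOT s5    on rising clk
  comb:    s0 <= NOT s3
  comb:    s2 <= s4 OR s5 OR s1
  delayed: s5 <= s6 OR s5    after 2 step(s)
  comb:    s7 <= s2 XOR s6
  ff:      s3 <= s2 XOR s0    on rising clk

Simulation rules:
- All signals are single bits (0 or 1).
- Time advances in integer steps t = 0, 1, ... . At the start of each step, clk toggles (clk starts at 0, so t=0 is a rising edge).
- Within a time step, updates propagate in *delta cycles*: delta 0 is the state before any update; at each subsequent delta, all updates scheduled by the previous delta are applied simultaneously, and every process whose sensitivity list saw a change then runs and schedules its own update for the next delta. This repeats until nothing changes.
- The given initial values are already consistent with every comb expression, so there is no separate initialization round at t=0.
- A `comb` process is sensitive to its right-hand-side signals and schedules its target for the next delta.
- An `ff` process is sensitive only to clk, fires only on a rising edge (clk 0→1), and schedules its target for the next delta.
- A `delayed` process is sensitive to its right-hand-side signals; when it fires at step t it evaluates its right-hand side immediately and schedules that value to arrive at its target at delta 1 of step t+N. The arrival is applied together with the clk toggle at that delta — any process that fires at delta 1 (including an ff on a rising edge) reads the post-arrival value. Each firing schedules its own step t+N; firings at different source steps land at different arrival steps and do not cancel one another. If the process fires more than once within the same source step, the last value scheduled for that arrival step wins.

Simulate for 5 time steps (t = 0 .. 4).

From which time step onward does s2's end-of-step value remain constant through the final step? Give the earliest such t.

2

t0.Δ0 s4=0 s3=0 s1=0 clk=0 s0=1 s5=0 s6=0 s7=0 s2=0
t0.Δ1 s4=0 s3=0 s1=0 clk=1 s0=1 s5=0 s6=0 s7=0 s2=0
t0.Δ2 s4=0 s3=1 s1=0 clk=1 s0=1 s5=0 s6=1 s7=0 s2=0
t0.Δ3 s4=0 s3=1 s1=0 clk=1 s0=0 s5=0 s6=1 s7=1 s2=0
t1.Δ0 s4=0 s3=1 s1=0 clk=1 s0=0 s5=0 s6=1 s7=1 s2=0
t1.Δ1 s4=0 s3=1 s1=0 clk=0 s0=0 s5=0 s6=1 s7=1 s2=0
t2.Δ0 s4=0 s3=1 s1=0 clk=0 s0=0 s5=0 s6=1 s7=1 s2=0
t2.Δ1 s4=0 s3=1 s1=0 clk=1 s0=0 s5=1 s6=1 s7=1 s2=0
t2.Δ2 s4=0 s3=0 s1=0 clk=1 s0=0 s5=1 s6=0 s7=1 s2=1
t2.Δ3 s4=0 s3=0 s1=0 clk=1 s0=1 s5=1 s6=0 s7=1 s2=1
t3.Δ0 s4=0 s3=0 s1=0 clk=1 s0=1 s5=1 s6=0 s7=1 s2=1
t3.Δ1 s4=0 s3=0 s1=0 clk=0 s0=1 s5=1 s6=0 s7=1 s2=1
t4.Δ0 s4=0 s3=0 s1=0 clk=0 s0=1 s5=1 s6=0 s7=1 s2=1
t4.Δ1 s4=0 s3=0 s1=0 clk=1 s0=1 s5=1 s6=0 s7=1 s2=1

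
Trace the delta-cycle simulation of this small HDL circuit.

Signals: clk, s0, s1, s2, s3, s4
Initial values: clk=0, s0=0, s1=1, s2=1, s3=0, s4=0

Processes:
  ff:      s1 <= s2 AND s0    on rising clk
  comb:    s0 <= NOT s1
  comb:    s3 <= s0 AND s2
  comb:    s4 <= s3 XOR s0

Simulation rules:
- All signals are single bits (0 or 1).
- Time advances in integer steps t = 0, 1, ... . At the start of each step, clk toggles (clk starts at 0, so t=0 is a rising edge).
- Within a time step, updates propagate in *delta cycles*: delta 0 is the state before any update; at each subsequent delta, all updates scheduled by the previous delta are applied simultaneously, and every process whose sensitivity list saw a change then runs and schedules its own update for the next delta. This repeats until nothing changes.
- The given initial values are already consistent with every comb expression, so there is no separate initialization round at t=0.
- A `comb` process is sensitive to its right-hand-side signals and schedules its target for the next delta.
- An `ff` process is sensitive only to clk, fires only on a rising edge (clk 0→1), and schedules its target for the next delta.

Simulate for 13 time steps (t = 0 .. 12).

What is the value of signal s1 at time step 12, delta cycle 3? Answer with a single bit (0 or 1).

t0.Δ0 s1=1 s3=0 s0=0 s4=0 clk=0 s2=1
t0.Δ1 s1=1 s3=0 s0=0 s4=0 clk=1 s2=1
t0.Δ2 s1=0 s3=0 s0=0 s4=0 clk=1 s2=1
t0.Δ3 s1=0 s3=0 s0=1 s4=0 clk=1 s2=1
t0.Δ4 s1=0 s3=1 s0=1 s4=1 clk=1 s2=1
t0.Δ5 s1=0 s3=1 s0=1 s4=0 clk=1 s2=1
t1.Δ0 s1=0 s3=1 s0=1 s4=0 clk=1 s2=1
t1.Δ1 s1=0 s3=1 s0=1 s4=0 clk=0 s2=1
t2.Δ0 s1=0 s3=1 s0=1 s4=0 clk=0 s2=1
t2.Δ1 s1=0 s3=1 s0=1 s4=0 clk=1 s2=1
t2.Δ2 s1=1 s3=1 s0=1 s4=0 clk=1 s2=1
t2.Δ3 s1=1 s3=1 s0=0 s4=0 clk=1 s2=1
t2.Δ4 s1=1 s3=0 s0=0 s4=1 clk=1 s2=1
t2.Δ5 s1=1 s3=0 s0=0 s4=0 clk=1 s2=1
t3.Δ0 s1=1 s3=0 s0=0 s4=0 clk=1 s2=1
t3.Δ1 s1=1 s3=0 s0=0 s4=0 clk=0 s2=1
t4.Δ0 s1=1 s3=0 s0=0 s4=0 clk=0 s2=1
t4.Δ1 s1=1 s3=0 s0=0 s4=0 clk=1 s2=1
t4.Δ2 s1=0 s3=0 s0=0 s4=0 clk=1 s2=1
t4.Δ3 s1=0 s3=0 s0=1 s4=0 clk=1 s2=1
t4.Δ4 s1=0 s3=1 s0=1 s4=1 clk=1 s2=1
t4.Δ5 s1=0 s3=1 s0=1 s4=0 clk=1 s2=1
t5.Δ0 s1=0 s3=1 s0=1 s4=0 clk=1 s2=1
t5.Δ1 s1=0 s3=1 s0=1 s4=0 clk=0 s2=1
t6.Δ0 s1=0 s3=1 s0=1 s4=0 clk=0 s2=1
t6.Δ1 s1=0 s3=1 s0=1 s4=0 clk=1 s2=1
t6.Δ2 s1=1 s3=1 s0=1 s4=0 clk=1 s2=1
t6.Δ3 s1=1 s3=1 s0=0 s4=0 clk=1 s2=1
t6.Δ4 s1=1 s3=0 s0=0 s4=1 clk=1 s2=1
t6.Δ5 s1=1 s3=0 s0=0 s4=0 clk=1 s2=1
t7.Δ0 s1=1 s3=0 s0=0 s4=0 clk=1 s2=1
t7.Δ1 s1=1 s3=0 s0=0 s4=0 clk=0 s2=1
t8.Δ0 s1=1 s3=0 s0=0 s4=0 clk=0 s2=1
t8.Δ1 s1=1 s3=0 s0=0 s4=0 clk=1 s2=1
t8.Δ2 s1=0 s3=0 s0=0 s4=0 clk=1 s2=1
t8.Δ3 s1=0 s3=0 s0=1 s4=0 clk=1 s2=1
t8.Δ4 s1=0 s3=1 s0=1 s4=1 clk=1 s2=1
t8.Δ5 s1=0 s3=1 s0=1 s4=0 clk=1 s2=1
t9.Δ0 s1=0 s3=1 s0=1 s4=0 clk=1 s2=1
t9.Δ1 s1=0 s3=1 s0=1 s4=0 clk=0 s2=1
t10.Δ0 s1=0 s3=1 s0=1 s4=0 clk=0 s2=1
t10.Δ1 s1=0 s3=1 s0=1 s4=0 clk=1 s2=1
t10.Δ2 s1=1 s3=1 s0=1 s4=0 clk=1 s2=1
t10.Δ3 s1=1 s3=1 s0=0 s4=0 clk=1 s2=1
t10.Δ4 s1=1 s3=0 s0=0 s4=1 clk=1 s2=1
t10.Δ5 s1=1 s3=0 s0=0 s4=0 clk=1 s2=1
t11.Δ0 s1=1 s3=0 s0=0 s4=0 clk=1 s2=1
t11.Δ1 s1=1 s3=0 s0=0 s4=0 clk=0 s2=1
t12.Δ0 s1=1 s3=0 s0=0 s4=0 clk=0 s2=1
t12.Δ1 s1=1 s3=0 s0=0 s4=0 clk=1 s2=1
t12.Δ2 s1=0 s3=0 s0=0 s4=0 clk=1 s2=1
t12.Δ3 s1=0 s3=0 s0=1 s4=0 clk=1 s2=1
t12.Δ4 s1=0 s3=1 s0=1 s4=1 clk=1 s2=1
t12.Δ5 s1=0 s3=1 s0=1 s4=0 clk=1 s2=1

0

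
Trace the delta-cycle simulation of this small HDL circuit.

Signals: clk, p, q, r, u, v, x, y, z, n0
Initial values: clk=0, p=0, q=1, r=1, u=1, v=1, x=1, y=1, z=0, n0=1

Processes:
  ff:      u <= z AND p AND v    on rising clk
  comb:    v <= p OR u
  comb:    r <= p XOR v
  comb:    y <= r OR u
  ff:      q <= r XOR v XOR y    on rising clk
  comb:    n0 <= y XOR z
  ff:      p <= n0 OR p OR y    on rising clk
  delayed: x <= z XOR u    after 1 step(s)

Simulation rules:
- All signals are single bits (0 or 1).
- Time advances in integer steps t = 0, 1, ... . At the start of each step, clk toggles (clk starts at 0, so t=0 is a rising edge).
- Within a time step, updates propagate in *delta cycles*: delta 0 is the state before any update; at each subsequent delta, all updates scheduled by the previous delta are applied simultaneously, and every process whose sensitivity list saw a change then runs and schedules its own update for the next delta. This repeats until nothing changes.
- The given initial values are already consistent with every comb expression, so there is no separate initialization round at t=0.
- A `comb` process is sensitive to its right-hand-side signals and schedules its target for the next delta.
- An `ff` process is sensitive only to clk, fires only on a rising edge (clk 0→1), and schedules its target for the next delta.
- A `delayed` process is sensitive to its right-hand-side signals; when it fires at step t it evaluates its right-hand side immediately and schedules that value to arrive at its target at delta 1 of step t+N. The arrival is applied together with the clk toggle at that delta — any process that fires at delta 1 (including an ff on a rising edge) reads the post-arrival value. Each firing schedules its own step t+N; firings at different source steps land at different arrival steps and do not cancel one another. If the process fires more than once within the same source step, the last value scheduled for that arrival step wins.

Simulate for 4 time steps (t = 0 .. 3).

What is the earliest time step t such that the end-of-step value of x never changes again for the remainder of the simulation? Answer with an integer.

[bits: clk,u,p,y,x,r,v,z,n0,q]
t=0: Δ0=0101111011 Δ1=1101111011 Δ2=1011111011 Δ3=1011101011 Δ4=1010101011 Δ5=1010101001 | 5Δ
t=1: Δ0=1010101001 Δ1=0010001001 | 1Δ
t=2: Δ0=0010001001 Δ1=1010001001 | 1Δ
t=3: Δ0=1010001001 Δ1=0010001001 | 1Δ

1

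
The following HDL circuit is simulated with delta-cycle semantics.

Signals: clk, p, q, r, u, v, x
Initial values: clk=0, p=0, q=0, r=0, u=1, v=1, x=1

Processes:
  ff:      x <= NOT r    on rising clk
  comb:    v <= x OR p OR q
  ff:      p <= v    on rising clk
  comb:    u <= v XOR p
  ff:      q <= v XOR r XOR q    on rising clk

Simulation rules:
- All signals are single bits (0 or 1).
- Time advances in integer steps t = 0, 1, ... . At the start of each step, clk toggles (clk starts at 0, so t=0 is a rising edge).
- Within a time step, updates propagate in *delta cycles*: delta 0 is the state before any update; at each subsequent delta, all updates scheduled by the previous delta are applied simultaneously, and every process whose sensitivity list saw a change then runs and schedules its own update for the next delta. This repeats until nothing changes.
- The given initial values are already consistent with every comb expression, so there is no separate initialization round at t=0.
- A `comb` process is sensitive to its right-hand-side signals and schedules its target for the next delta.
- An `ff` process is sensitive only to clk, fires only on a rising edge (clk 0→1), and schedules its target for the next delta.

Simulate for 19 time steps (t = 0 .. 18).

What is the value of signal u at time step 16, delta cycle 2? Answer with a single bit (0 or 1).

t0.Δ0 q=0 p=0 u=1 v=1 x=1 clk=0 r=0
t0.Δ1 q=0 p=0 u=1 v=1 x=1 clk=1 r=0
t0.Δ2 q=1 p=1 u=1 v=1 x=1 clk=1 r=0
t0.Δ3 q=1 p=1 u=0 v=1 x=1 clk=1 r=0
t1.Δ0 q=1 p=1 u=0 v=1 x=1 clk=1 r=0
t1.Δ1 q=1 p=1 u=0 v=1 x=1 clk=0 r=0
t2.Δ0 q=1 p=1 u=0 v=1 x=1 clk=0 r=0
t2.Δ1 q=1 p=1 u=0 v=1 x=1 clk=1 r=0
t2.Δ2 q=0 p=1 u=0 v=1 x=1 clk=1 r=0
t3.Δ0 q=0 p=1 u=0 v=1 x=1 clk=1 r=0
t3.Δ1 q=0 p=1 u=0 v=1 x=1 clk=0 r=0
t4.Δ0 q=0 p=1 u=0 v=1 x=1 clk=0 r=0
t4.Δ1 q=0 p=1 u=0 v=1 x=1 clk=1 r=0
t4.Δ2 q=1 p=1 u=0 v=1 x=1 clk=1 r=0
t5.Δ0 q=1 p=1 u=0 v=1 x=1 clk=1 r=0
t5.Δ1 q=1 p=1 u=0 v=1 x=1 clk=0 r=0
t6.Δ0 q=1 p=1 u=0 v=1 x=1 clk=0 r=0
t6.Δ1 q=1 p=1 u=0 v=1 x=1 clk=1 r=0
t6.Δ2 q=0 p=1 u=0 v=1 x=1 clk=1 r=0
t7.Δ0 q=0 p=1 u=0 v=1 x=1 clk=1 r=0
t7.Δ1 q=0 p=1 u=0 v=1 x=1 clk=0 r=0
t8.Δ0 q=0 p=1 u=0 v=1 x=1 clk=0 r=0
t8.Δ1 q=0 p=1 u=0 v=1 x=1 clk=1 r=0
t8.Δ2 q=1 p=1 u=0 v=1 x=1 clk=1 r=0
t9.Δ0 q=1 p=1 u=0 v=1 x=1 clk=1 r=0
t9.Δ1 q=1 p=1 u=0 v=1 x=1 clk=0 r=0
t10.Δ0 q=1 p=1 u=0 v=1 x=1 clk=0 r=0
t10.Δ1 q=1 p=1 u=0 v=1 x=1 clk=1 r=0
t10.Δ2 q=0 p=1 u=0 v=1 x=1 clk=1 r=0
t11.Δ0 q=0 p=1 u=0 v=1 x=1 clk=1 r=0
t11.Δ1 q=0 p=1 u=0 v=1 x=1 clk=0 r=0
t12.Δ0 q=0 p=1 u=0 v=1 x=1 clk=0 r=0
t12.Δ1 q=0 p=1 u=0 v=1 x=1 clk=1 r=0
t12.Δ2 q=1 p=1 u=0 v=1 x=1 clk=1 r=0
t13.Δ0 q=1 p=1 u=0 v=1 x=1 clk=1 r=0
t13.Δ1 q=1 p=1 u=0 v=1 x=1 clk=0 r=0
t14.Δ0 q=1 p=1 u=0 v=1 x=1 clk=0 r=0
t14.Δ1 q=1 p=1 u=0 v=1 x=1 clk=1 r=0
t14.Δ2 q=0 p=1 u=0 v=1 x=1 clk=1 r=0
t15.Δ0 q=0 p=1 u=0 v=1 x=1 clk=1 r=0
t15.Δ1 q=0 p=1 u=0 v=1 x=1 clk=0 r=0
t16.Δ0 q=0 p=1 u=0 v=1 x=1 clk=0 r=0
t16.Δ1 q=0 p=1 u=0 v=1 x=1 clk=1 r=0
t16.Δ2 q=1 p=1 u=0 v=1 x=1 clk=1 r=0
t17.Δ0 q=1 p=1 u=0 v=1 x=1 clk=1 r=0
t17.Δ1 q=1 p=1 u=0 v=1 x=1 clk=0 r=0
t18.Δ0 q=1 p=1 u=0 v=1 x=1 clk=0 r=0
t18.Δ1 q=1 p=1 u=0 v=1 x=1 clk=1 r=0
t18.Δ2 q=0 p=1 u=0 v=1 x=1 clk=1 r=0

0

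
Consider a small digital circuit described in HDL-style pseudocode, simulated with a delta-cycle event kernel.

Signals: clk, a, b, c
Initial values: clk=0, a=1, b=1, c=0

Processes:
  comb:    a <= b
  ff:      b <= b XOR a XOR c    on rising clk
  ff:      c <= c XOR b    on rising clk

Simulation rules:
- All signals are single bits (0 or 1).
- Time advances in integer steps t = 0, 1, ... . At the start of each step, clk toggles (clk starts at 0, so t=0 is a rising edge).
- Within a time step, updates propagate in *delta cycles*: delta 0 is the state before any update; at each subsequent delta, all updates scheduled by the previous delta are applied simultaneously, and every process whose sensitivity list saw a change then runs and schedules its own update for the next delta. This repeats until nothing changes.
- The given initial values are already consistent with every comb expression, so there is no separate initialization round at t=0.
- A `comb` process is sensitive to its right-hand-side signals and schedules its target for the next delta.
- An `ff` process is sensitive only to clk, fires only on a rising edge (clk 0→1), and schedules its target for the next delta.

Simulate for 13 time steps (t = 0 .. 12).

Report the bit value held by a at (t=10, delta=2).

1

[bits: c,clk,b,a]
t=0: Δ0=0011 Δ1=0111 Δ2=1101 Δ3=1100 | 3Δ
t=1: Δ0=1100 Δ1=1000 | 1Δ
t=2: Δ0=1000 Δ1=1100 Δ2=1110 Δ3=1111 | 3Δ
t=3: Δ0=1111 Δ1=1011 | 1Δ
t=4: Δ0=1011 Δ1=1111 Δ2=0111 | 2Δ
t=5: Δ0=0111 Δ1=0011 | 1Δ
t=6: Δ0=0011 Δ1=0111 Δ2=1101 Δ3=1100 | 3Δ
t=7: Δ0=1100 Δ1=1000 | 1Δ
t=8: Δ0=1000 Δ1=1100 Δ2=1110 Δ3=1111 | 3Δ
t=9: Δ0=1111 Δ1=1011 | 1Δ
t=10: Δ0=1011 Δ1=1111 Δ2=0111 | 2Δ
t=11: Δ0=0111 Δ1=0011 | 1Δ
t=12: Δ0=0011 Δ1=0111 Δ2=1101 Δ3=1100 | 3Δ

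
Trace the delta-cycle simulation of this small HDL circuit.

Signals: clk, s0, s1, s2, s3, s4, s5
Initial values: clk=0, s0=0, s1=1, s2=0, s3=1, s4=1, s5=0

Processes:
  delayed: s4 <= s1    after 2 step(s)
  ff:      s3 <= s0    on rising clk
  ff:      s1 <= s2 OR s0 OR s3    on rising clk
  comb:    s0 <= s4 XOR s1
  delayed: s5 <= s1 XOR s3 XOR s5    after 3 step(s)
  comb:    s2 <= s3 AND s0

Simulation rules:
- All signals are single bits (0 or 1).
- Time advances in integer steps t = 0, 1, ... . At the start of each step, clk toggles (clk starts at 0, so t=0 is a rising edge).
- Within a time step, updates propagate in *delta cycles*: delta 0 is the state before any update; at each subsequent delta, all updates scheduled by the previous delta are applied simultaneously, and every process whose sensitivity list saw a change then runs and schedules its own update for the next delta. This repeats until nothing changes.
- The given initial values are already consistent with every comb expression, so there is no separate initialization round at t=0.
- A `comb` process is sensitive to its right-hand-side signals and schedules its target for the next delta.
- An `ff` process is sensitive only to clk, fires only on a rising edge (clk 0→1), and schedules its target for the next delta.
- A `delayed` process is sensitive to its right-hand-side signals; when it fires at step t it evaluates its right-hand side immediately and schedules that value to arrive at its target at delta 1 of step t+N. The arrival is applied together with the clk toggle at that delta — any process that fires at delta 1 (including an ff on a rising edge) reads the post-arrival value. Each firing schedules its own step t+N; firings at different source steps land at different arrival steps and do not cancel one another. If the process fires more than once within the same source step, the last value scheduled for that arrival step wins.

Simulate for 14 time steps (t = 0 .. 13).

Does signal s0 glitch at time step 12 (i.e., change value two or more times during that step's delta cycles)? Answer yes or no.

[bits: s4,s0,s2,s1,s3,s5,clk]
t=0: Δ0=1001100 Δ1=1001101 Δ2=1001001 | 2Δ
t=1: Δ0=1001001 Δ1=1001000 | 1Δ
t=2: Δ0=1001000 Δ1=1001001 Δ2=1000001 Δ3=1100001 | 3Δ
t=3: Δ0=1100001 Δ1=1100010 | 1Δ
t=4: Δ0=1100010 Δ1=0100011 Δ2=0001111 Δ3=0101111 Δ4=0111111 | 4Δ
t=5: Δ0=0111111 Δ1=0111100 | 1Δ
t=6: Δ0=0111100 Δ1=1111111 Δ2=1011111 Δ3=1001111 | 3Δ
t=7: Δ0=1001111 Δ1=1001110 | 1Δ
t=8: Δ0=1001110 Δ1=1001101 Δ2=1001001 | 2Δ
t=9: Δ0=1001001 Δ1=1001010 | 1Δ
t=10: Δ0=1001010 Δ1=1001011 Δ2=1000011 Δ3=1100011 | 3Δ
t=11: Δ0=1100011 Δ1=1100010 | 1Δ
t=12: Δ0=1100010 Δ1=0100001 Δ2=0001101 Δ3=0101101 Δ4=0111101 | 4Δ
t=13: Δ0=0111101 Δ1=0111110 | 1Δ

yes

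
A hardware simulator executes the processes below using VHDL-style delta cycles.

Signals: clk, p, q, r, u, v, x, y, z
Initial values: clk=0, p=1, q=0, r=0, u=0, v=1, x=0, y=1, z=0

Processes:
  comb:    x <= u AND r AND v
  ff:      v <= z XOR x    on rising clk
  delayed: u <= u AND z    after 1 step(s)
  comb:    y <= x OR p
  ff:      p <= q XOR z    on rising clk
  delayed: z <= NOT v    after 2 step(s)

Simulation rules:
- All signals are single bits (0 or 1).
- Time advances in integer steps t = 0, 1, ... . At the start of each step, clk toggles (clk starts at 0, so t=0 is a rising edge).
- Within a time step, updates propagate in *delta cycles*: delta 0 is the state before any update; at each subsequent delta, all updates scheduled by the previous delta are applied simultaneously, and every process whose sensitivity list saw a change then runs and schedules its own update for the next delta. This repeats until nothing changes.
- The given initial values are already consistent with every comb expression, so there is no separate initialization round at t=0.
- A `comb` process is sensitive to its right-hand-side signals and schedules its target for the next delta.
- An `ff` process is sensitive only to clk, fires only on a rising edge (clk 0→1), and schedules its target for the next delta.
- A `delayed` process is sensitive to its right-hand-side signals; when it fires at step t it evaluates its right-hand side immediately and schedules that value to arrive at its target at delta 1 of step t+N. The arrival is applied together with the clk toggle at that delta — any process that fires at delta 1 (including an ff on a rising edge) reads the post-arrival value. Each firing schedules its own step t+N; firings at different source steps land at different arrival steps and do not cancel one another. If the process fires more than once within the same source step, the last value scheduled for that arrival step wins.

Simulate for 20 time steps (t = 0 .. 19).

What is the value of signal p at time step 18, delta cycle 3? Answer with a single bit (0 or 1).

t=0 Δ0: x=0 clk=0 z=0 y=1 r=0 u=0 q=0 v=1 p=1
  Δ1: clk:0→1
  Δ2: v:1→0, p:1→0
  Δ3: y:1→0
  (3Δ to stable)
t=1 Δ0: x=0 clk=1 z=0 y=0 r=0 u=0 q=0 v=0 p=0
  Δ1: clk:1→0
  (1Δ to stable)
t=2 Δ0: x=0 clk=0 z=0 y=0 r=0 u=0 q=0 v=0 p=0
  Δ1: clk:0→1, z:0→1
  Δ2: v:0→1, p:0→1
  Δ3: y:0→1
  (3Δ to stable)
t=3 Δ0: x=0 clk=1 z=1 y=1 r=0 u=0 q=0 v=1 p=1
  Δ1: clk:1→0
  (1Δ to stable)
t=4 Δ0: x=0 clk=0 z=1 y=1 r=0 u=0 q=0 v=1 p=1
  Δ1: clk:0→1, z:1→0
  Δ2: v:1→0, p:1→0
  Δ3: y:1→0
  (3Δ to stable)
t=5 Δ0: x=0 clk=1 z=0 y=0 r=0 u=0 q=0 v=0 p=0
  Δ1: clk:1→0
  (1Δ to stable)
t=6 Δ0: x=0 clk=0 z=0 y=0 r=0 u=0 q=0 v=0 p=0
  Δ1: clk:0→1, z:0→1
  Δ2: v:0→1, p:0→1
  Δ3: y:0→1
  (3Δ to stable)
t=7 Δ0: x=0 clk=1 z=1 y=1 r=0 u=0 q=0 v=1 p=1
  Δ1: clk:1→0
  (1Δ to stable)
t=8 Δ0: x=0 clk=0 z=1 y=1 r=0 u=0 q=0 v=1 p=1
  Δ1: clk:0→1, z:1→0
  Δ2: v:1→0, p:1→0
  Δ3: y:1→0
  (3Δ to stable)
t=9 Δ0: x=0 clk=1 z=0 y=0 r=0 u=0 q=0 v=0 p=0
  Δ1: clk:1→0
  (1Δ to stable)
t=10 Δ0: x=0 clk=0 z=0 y=0 r=0 u=0 q=0 v=0 p=0
  Δ1: clk:0→1, z:0→1
  Δ2: v:0→1, p:0→1
  Δ3: y:0→1
  (3Δ to stable)
t=11 Δ0: x=0 clk=1 z=1 y=1 r=0 u=0 q=0 v=1 p=1
  Δ1: clk:1→0
  (1Δ to stable)
t=12 Δ0: x=0 clk=0 z=1 y=1 r=0 u=0 q=0 v=1 p=1
  Δ1: clk:0→1, z:1→0
  Δ2: v:1→0, p:1→0
  Δ3: y:1→0
  (3Δ to stable)
t=13 Δ0: x=0 clk=1 z=0 y=0 r=0 u=0 q=0 v=0 p=0
  Δ1: clk:1→0
  (1Δ to stable)
t=14 Δ0: x=0 clk=0 z=0 y=0 r=0 u=0 q=0 v=0 p=0
  Δ1: clk:0→1, z:0→1
  Δ2: v:0→1, p:0→1
  Δ3: y:0→1
  (3Δ to stable)
t=15 Δ0: x=0 clk=1 z=1 y=1 r=0 u=0 q=0 v=1 p=1
  Δ1: clk:1→0
  (1Δ to stable)
t=16 Δ0: x=0 clk=0 z=1 y=1 r=0 u=0 q=0 v=1 p=1
  Δ1: clk:0→1, z:1→0
  Δ2: v:1→0, p:1→0
  Δ3: y:1→0
  (3Δ to stable)
t=17 Δ0: x=0 clk=1 z=0 y=0 r=0 u=0 q=0 v=0 p=0
  Δ1: clk:1→0
  (1Δ to stable)
t=18 Δ0: x=0 clk=0 z=0 y=0 r=0 u=0 q=0 v=0 p=0
  Δ1: clk:0→1, z:0→1
  Δ2: v:0→1, p:0→1
  Δ3: y:0→1
  (3Δ to stable)
t=19 Δ0: x=0 clk=1 z=1 y=1 r=0 u=0 q=0 v=1 p=1
  Δ1: clk:1→0
  (1Δ to stable)

1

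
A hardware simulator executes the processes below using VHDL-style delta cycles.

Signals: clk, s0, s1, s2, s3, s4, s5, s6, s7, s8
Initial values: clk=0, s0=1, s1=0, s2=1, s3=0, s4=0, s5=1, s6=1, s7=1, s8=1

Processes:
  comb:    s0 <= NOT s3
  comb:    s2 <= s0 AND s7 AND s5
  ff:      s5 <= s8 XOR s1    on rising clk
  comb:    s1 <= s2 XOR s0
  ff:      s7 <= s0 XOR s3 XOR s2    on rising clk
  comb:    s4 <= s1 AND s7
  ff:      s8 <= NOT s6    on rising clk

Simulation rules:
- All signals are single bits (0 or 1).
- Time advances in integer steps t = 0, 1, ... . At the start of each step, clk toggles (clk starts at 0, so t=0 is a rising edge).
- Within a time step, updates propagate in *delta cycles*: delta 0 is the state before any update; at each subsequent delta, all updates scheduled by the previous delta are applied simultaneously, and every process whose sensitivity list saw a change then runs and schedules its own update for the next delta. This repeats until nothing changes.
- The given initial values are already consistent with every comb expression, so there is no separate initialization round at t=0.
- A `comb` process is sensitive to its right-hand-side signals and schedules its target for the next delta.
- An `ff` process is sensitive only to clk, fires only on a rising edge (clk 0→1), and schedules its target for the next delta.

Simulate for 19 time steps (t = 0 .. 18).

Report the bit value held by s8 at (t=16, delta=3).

t=0 Δ0: s8=1 s2=1 s7=1 s6=1 s5=1 s3=0 s1=0 clk=0 s0=1 s4=0
  Δ1: clk:0→1
  Δ2: s8:1→0, s7:1→0
  Δ3: s2:1→0
  Δ4: s1:0→1
  (4Δ to stable)
t=1 Δ0: s8=0 s2=0 s7=0 s6=1 s5=1 s3=0 s1=1 clk=1 s0=1 s4=0
  Δ1: clk:1→0
  (1Δ to stable)
t=2 Δ0: s8=0 s2=0 s7=0 s6=1 s5=1 s3=0 s1=1 clk=0 s0=1 s4=0
  Δ1: clk:0→1
  Δ2: s7:0→1
  Δ3: s2:0→1, s4:0→1
  Δ4: s1:1→0
  Δ5: s4:1→0
  (5Δ to stable)
t=3 Δ0: s8=0 s2=1 s7=1 s6=1 s5=1 s3=0 s1=0 clk=1 s0=1 s4=0
  Δ1: clk:1→0
  (1Δ to stable)
t=4 Δ0: s8=0 s2=1 s7=1 s6=1 s5=1 s3=0 s1=0 clk=0 s0=1 s4=0
  Δ1: clk:0→1
  Δ2: s7:1→0, s5:1→0
  Δ3: s2:1→0
  Δ4: s1:0→1
  (4Δ to stable)
t=5 Δ0: s8=0 s2=0 s7=0 s6=1 s5=0 s3=0 s1=1 clk=1 s0=1 s4=0
  Δ1: clk:1→0
  (1Δ to stable)
t=6 Δ0: s8=0 s2=0 s7=0 s6=1 s5=0 s3=0 s1=1 clk=0 s0=1 s4=0
  Δ1: clk:0→1
  Δ2: s7:0→1, s5:0→1
  Δ3: s2:0→1, s4:0→1
  Δ4: s1:1→0
  Δ5: s4:1→0
  (5Δ to stable)
t=7 Δ0: s8=0 s2=1 s7=1 s6=1 s5=1 s3=0 s1=0 clk=1 s0=1 s4=0
  Δ1: clk:1→0
  (1Δ to stable)
t=8 Δ0: s8=0 s2=1 s7=1 s6=1 s5=1 s3=0 s1=0 clk=0 s0=1 s4=0
  Δ1: clk:0→1
  Δ2: s7:1→0, s5:1→0
  Δ3: s2:1→0
  Δ4: s1:0→1
  (4Δ to stable)
t=9 Δ0: s8=0 s2=0 s7=0 s6=1 s5=0 s3=0 s1=1 clk=1 s0=1 s4=0
  Δ1: clk:1→0
  (1Δ to stable)
t=10 Δ0: s8=0 s2=0 s7=0 s6=1 s5=0 s3=0 s1=1 clk=0 s0=1 s4=0
  Δ1: clk:0→1
  Δ2: s7:0→1, s5:0→1
  Δ3: s2:0→1, s4:0→1
  Δ4: s1:1→0
  Δ5: s4:1→0
  (5Δ to stable)
t=11 Δ0: s8=0 s2=1 s7=1 s6=1 s5=1 s3=0 s1=0 clk=1 s0=1 s4=0
  Δ1: clk:1→0
  (1Δ to stable)
t=12 Δ0: s8=0 s2=1 s7=1 s6=1 s5=1 s3=0 s1=0 clk=0 s0=1 s4=0
  Δ1: clk:0→1
  Δ2: s7:1→0, s5:1→0
  Δ3: s2:1→0
  Δ4: s1:0→1
  (4Δ to stable)
t=13 Δ0: s8=0 s2=0 s7=0 s6=1 s5=0 s3=0 s1=1 clk=1 s0=1 s4=0
  Δ1: clk:1→0
  (1Δ to stable)
t=14 Δ0: s8=0 s2=0 s7=0 s6=1 s5=0 s3=0 s1=1 clk=0 s0=1 s4=0
  Δ1: clk:0→1
  Δ2: s7:0→1, s5:0→1
  Δ3: s2:0→1, s4:0→1
  Δ4: s1:1→0
  Δ5: s4:1→0
  (5Δ to stable)
t=15 Δ0: s8=0 s2=1 s7=1 s6=1 s5=1 s3=0 s1=0 clk=1 s0=1 s4=0
  Δ1: clk:1→0
  (1Δ to stable)
t=16 Δ0: s8=0 s2=1 s7=1 s6=1 s5=1 s3=0 s1=0 clk=0 s0=1 s4=0
  Δ1: clk:0→1
  Δ2: s7:1→0, s5:1→0
  Δ3: s2:1→0
  Δ4: s1:0→1
  (4Δ to stable)
t=17 Δ0: s8=0 s2=0 s7=0 s6=1 s5=0 s3=0 s1=1 clk=1 s0=1 s4=0
  Δ1: clk:1→0
  (1Δ to stable)
t=18 Δ0: s8=0 s2=0 s7=0 s6=1 s5=0 s3=0 s1=1 clk=0 s0=1 s4=0
  Δ1: clk:0→1
  Δ2: s7:0→1, s5:0→1
  Δ3: s2:0→1, s4:0→1
  Δ4: s1:1→0
  Δ5: s4:1→0
  (5Δ to stable)

0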